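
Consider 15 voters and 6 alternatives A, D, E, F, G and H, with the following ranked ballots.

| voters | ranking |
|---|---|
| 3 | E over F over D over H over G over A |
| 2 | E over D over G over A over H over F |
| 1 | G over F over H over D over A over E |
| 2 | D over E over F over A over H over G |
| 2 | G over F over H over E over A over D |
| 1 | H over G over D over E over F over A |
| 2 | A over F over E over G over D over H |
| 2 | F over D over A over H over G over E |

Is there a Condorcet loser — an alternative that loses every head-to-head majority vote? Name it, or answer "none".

Pairwise majorities:
A–D: D 11–4.
A–E: E 10–5.
A vs F: F, 11–4.
A vs G: G, 9–6.
A–H: A 8–7.
D vs E: E wins 9–6.
D vs F: 2+2+1 = 5 for D, 10 for F — F by 10–5.
D vs G: 9 to 6, D.
D vs H: 3+2+2+2+2 = 11 for D, 4 for H — D by 11–4.
E–F: E 8–7.
E vs G: E, 9–6.
E vs H: 3+2+2+2 = 9 for E, 6 for H — E by 9–6.
F vs G: F wins 9–6.
F vs H: 12 to 3, F.
G vs H: H, 8–7.
No alternative is winless: A beats H; D beats A; E beats A; F beats A; G beats A; H beats G. There is no Condorcet loser.

none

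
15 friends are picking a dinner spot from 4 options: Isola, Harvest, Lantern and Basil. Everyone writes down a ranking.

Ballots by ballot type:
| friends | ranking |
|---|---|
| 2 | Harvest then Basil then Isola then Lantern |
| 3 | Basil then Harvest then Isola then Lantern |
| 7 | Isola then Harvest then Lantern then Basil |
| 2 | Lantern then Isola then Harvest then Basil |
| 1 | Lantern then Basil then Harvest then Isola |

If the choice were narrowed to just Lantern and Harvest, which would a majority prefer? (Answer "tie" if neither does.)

Harvest

Ballots ranking Lantern above Harvest: 2 + 1 = 3.
Ballots ranking Harvest above Lantern: 15 − 3 = 12.
Harvest wins the head-to-head 12–3.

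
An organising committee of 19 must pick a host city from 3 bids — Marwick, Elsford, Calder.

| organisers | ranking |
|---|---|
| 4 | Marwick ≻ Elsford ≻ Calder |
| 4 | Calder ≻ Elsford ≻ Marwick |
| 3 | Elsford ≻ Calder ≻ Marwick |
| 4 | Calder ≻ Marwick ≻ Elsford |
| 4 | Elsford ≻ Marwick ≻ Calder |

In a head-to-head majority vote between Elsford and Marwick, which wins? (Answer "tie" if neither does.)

Elsford

Ballots ranking Elsford above Marwick: 4 + 3 + 4 = 11.
Ballots ranking Marwick above Elsford: 19 − 11 = 8.
Elsford wins the head-to-head 11–8.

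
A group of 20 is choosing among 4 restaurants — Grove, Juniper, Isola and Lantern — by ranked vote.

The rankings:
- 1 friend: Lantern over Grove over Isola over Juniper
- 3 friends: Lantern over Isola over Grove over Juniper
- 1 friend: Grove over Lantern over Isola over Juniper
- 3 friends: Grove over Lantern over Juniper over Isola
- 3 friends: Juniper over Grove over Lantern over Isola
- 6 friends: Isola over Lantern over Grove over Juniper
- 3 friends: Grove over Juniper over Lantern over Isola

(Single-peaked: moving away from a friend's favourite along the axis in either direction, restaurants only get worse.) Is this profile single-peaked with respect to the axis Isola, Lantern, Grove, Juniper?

yes

Axis positions: Isola=1, Lantern=2, Grove=3, Juniper=4.
Type 1 (peak Lantern at position 2): ranking walks positions 2-3-1-4, expanding outward from the peak — single-peaked.
Type 2 (peak Lantern at position 2): ranking walks positions 2-1-3-4, expanding outward from the peak — single-peaked.
Type 3 (peak Grove at position 3): ranking walks positions 3-2-1-4, expanding outward from the peak — single-peaked.
Type 4 (peak Grove at position 3): ranking walks positions 3-2-4-1, expanding outward from the peak — single-peaked.
Type 5 (peak Juniper at position 4): ranking walks positions 4-3-2-1, expanding outward from the peak — single-peaked.
Type 6 (peak Isola at position 1): ranking walks positions 1-2-3-4, expanding outward from the peak — single-peaked.
Type 7 (peak Grove at position 3): ranking walks positions 3-4-2-1, expanding outward from the peak — single-peaked.
Every ranking is single-peaked on this axis.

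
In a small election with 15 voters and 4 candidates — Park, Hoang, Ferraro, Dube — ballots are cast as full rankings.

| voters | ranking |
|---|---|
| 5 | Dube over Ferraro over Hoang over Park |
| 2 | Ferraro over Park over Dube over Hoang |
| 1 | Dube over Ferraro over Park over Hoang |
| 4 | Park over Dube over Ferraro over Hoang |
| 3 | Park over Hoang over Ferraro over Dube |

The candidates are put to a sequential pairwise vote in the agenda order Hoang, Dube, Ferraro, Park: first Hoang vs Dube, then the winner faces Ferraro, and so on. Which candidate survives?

Round 1: Hoang vs Dube — 3–12, Dube advances.
Round 2: Dube vs Ferraro — 10–5, Dube advances.
Round 3: Dube vs Park — 6–9, Park advances.
The agenda winner is Park.

Park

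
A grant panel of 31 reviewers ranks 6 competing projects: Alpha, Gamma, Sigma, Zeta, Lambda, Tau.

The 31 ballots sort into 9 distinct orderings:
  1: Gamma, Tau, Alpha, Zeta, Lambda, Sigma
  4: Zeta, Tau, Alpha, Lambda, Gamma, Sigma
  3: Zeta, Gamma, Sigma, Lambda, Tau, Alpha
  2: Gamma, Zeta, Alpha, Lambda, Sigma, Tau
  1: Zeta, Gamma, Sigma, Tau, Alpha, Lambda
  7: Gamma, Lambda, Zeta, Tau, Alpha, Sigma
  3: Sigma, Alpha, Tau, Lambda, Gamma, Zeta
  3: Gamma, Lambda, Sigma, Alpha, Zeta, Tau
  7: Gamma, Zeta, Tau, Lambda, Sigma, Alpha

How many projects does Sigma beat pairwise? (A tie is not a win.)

1

Sigma against each rival (31 reviewers):
Sigma vs Alpha: 3+1+3+3+7 = 17 for Sigma, 14 for Alpha — Sigma by 17–14.
Sigma vs Gamma: Sigma preferred on 3 ballots; Gamma wins 28–3.
Sigma vs Zeta: Zeta, 25–6.
Sigma vs Lambda: Lambda, 24–7.
Sigma vs Tau: 12 to 19, Tau.
Sigma beats Alpha; loses to Gamma, Zeta, Lambda, Tau — 1 pairwise win.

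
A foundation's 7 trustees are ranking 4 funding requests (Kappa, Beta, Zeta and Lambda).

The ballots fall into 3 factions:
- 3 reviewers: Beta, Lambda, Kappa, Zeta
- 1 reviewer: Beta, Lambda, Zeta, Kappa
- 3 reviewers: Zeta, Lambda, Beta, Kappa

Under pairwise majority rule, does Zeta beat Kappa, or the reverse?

Zeta

Ballots ranking Zeta above Kappa: 1 + 3 = 4.
Ballots ranking Kappa above Zeta: 7 − 4 = 3.
Zeta wins the head-to-head 4–3.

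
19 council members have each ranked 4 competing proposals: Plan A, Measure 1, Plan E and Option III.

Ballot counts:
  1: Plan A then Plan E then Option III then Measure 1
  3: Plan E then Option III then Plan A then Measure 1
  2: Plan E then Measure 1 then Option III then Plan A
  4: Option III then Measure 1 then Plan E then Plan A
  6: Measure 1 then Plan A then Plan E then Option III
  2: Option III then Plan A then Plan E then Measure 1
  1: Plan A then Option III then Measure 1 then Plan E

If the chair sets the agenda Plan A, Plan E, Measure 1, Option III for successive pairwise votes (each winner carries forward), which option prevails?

Round 1: Plan A vs Plan E — 10–9, Plan A advances.
Round 2: Plan A vs Measure 1 — 7–12, Measure 1 advances.
Round 3: Measure 1 vs Option III — 8–11, Option III advances.
The agenda winner is Option III.

Option III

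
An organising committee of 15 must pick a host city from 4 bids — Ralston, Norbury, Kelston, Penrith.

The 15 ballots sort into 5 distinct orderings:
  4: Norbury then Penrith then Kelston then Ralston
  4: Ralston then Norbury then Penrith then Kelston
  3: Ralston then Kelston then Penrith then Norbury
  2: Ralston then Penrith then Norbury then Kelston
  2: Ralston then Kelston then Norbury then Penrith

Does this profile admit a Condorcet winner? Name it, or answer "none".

Ralston

Head-to-head results (15 organisers):
Ralston vs Norbury: Ralston, 11–4.
Ralston–Kelston: Ralston 11–4.
Ralston vs Penrith: Ralston wins 11–4.
Norbury vs Kelston: Norbury, 10–5.
Norbury vs Penrith: Norbury, 10–5.
Kelston vs Penrith: Penrith wins 10–5.
Only Ralston has no losses; Ralston is the Condorcet winner.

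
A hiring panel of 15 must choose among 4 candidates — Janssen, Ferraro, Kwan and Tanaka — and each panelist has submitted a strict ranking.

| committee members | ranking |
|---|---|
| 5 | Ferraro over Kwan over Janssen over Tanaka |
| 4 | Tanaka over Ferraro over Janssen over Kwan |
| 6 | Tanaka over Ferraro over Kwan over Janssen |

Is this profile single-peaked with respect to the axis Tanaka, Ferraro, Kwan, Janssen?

Axis positions: Tanaka=1, Ferraro=2, Kwan=3, Janssen=4.
Faction 1 (peak Ferraro at position 2): ranking walks positions 2-3-4-1, expanding outward from the peak — single-peaked.
Faction 2: ranking walks positions 1-2-4-3; Janssen is ranked above Kwan even though Kwan lies between Janssen and the peak Tanaka on the axis — preferences dip and rise again. Not single-peaked.
Faction 3 (peak Tanaka at position 1): ranking walks positions 1-2-3-4, expanding outward from the peak — single-peaked.
Faction 2 violates single-peakedness, so the profile is not single-peaked on this axis.

no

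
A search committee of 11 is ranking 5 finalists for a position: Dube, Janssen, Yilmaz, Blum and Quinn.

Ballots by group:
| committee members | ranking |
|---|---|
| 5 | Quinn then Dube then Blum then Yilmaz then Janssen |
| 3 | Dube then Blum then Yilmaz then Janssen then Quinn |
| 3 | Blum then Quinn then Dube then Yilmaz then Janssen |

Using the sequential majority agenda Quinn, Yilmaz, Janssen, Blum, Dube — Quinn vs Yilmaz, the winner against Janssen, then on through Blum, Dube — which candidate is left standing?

Round 1: Quinn vs Yilmaz — 8–3, Quinn advances.
Round 2: Quinn vs Janssen — 8–3, Quinn advances.
Round 3: Quinn vs Blum — 5–6, Blum advances.
Round 4: Blum vs Dube — 3–8, Dube advances.
The agenda winner is Dube.

Dube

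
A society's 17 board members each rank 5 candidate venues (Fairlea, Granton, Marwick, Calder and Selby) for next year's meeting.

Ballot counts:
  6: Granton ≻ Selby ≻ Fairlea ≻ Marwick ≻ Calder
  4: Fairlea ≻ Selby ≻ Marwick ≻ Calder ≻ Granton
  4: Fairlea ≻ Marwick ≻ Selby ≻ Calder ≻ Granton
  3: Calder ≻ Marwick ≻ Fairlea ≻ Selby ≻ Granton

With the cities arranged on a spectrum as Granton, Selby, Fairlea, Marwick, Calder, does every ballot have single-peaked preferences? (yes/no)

yes

Axis positions: Granton=1, Selby=2, Fairlea=3, Marwick=4, Calder=5.
Faction 1 (peak Granton at position 1): ranking walks positions 1-2-3-4-5, expanding outward from the peak — single-peaked.
Faction 2 (peak Fairlea at position 3): ranking walks positions 3-2-4-5-1, expanding outward from the peak — single-peaked.
Faction 3 (peak Fairlea at position 3): ranking walks positions 3-4-2-5-1, expanding outward from the peak — single-peaked.
Faction 4 (peak Calder at position 5): ranking walks positions 5-4-3-2-1, expanding outward from the peak — single-peaked.
Every ranking is single-peaked on this axis.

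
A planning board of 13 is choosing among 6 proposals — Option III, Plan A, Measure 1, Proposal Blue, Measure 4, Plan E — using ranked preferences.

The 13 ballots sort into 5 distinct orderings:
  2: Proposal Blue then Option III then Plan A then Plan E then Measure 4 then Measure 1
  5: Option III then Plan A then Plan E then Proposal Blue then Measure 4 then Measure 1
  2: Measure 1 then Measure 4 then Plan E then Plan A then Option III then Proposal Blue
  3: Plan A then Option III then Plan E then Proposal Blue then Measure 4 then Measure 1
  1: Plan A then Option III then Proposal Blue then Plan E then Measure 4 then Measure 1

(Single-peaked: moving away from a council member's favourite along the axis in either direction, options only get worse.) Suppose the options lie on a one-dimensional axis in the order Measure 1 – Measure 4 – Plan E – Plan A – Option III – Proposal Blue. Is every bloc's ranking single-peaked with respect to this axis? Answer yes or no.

yes

Axis positions: Measure 1=1, Measure 4=2, Plan E=3, Plan A=4, Option III=5, Proposal Blue=6.
Bloc 1 (peak Proposal Blue at position 6): ranking walks positions 6-5-4-3-2-1, expanding outward from the peak — single-peaked.
Bloc 2 (peak Option III at position 5): ranking walks positions 5-4-3-6-2-1, expanding outward from the peak — single-peaked.
Bloc 3 (peak Measure 1 at position 1): ranking walks positions 1-2-3-4-5-6, expanding outward from the peak — single-peaked.
Bloc 4 (peak Plan A at position 4): ranking walks positions 4-5-3-6-2-1, expanding outward from the peak — single-peaked.
Bloc 5 (peak Plan A at position 4): ranking walks positions 4-5-6-3-2-1, expanding outward from the peak — single-peaked.
Every ranking is single-peaked on this axis.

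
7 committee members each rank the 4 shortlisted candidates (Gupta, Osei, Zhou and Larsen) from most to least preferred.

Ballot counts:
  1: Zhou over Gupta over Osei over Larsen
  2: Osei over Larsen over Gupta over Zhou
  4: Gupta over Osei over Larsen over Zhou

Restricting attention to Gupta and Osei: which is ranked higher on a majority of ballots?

Ballots ranking Gupta above Osei: 1 + 4 = 5.
Ballots ranking Osei above Gupta: 7 − 5 = 2.
Gupta wins the head-to-head 5–2.

Gupta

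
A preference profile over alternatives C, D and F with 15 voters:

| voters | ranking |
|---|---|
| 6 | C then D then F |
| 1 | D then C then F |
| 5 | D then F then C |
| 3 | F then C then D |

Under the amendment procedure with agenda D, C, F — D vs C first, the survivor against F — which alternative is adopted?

F

Round 1: D vs C — 6–9, C advances.
Round 2: C vs F — 7–8, F advances.
The agenda winner is F.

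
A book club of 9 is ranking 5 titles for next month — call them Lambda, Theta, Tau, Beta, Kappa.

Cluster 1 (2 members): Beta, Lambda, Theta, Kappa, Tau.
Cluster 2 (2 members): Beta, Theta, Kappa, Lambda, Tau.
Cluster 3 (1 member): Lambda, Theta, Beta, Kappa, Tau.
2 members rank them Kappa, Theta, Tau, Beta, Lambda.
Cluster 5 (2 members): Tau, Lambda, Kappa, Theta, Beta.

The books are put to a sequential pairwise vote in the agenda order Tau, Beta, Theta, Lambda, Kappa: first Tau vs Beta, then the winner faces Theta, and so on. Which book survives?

Round 1: Tau vs Beta — 4–5, Beta advances.
Round 2: Beta vs Theta — 4–5, Theta advances.
Round 3: Theta vs Lambda — 4–5, Lambda advances.
Round 4: Lambda vs Kappa — 5–4, Lambda advances.
The agenda winner is Lambda.

Lambda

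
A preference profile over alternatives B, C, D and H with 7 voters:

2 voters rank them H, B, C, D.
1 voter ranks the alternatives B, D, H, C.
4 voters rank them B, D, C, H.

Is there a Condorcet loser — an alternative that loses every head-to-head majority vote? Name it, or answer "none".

Head-to-head results (7 voters):
B vs C: 7 to 0, B.
B vs D: B wins 7–0.
B vs H: B preferred on 1+4 = 5 ballots; B wins 5–2.
C vs D: 2 to 5, D.
C–H: C 4–3.
D–H: D 5–2.
Only H has no wins; H is the Condorcet loser.

H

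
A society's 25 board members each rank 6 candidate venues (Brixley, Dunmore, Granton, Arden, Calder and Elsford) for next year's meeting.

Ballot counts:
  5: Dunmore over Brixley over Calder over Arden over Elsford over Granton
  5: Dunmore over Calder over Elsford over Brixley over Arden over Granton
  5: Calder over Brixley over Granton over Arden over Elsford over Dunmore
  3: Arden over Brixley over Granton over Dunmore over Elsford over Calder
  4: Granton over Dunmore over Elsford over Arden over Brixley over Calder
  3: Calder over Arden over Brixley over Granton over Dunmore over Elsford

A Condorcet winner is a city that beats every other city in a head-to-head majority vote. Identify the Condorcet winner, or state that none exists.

Pairwise majorities:
Brixley–Dunmore: Dunmore 14–11.
Brixley–Granton: Brixley 21–4.
Brixley vs Arden: Brixley, 15–10.
Brixley vs Calder: Calder wins 13–12.
Brixley vs Elsford: Brixley wins 16–9.
Dunmore vs Granton: Granton wins 15–10.
Dunmore vs Arden: Dunmore wins 14–11.
Dunmore vs Calder: Dunmore, 17–8.
Dunmore–Elsford: Dunmore 20–5.
Granton vs Arden: Arden wins 16–9.
Granton vs Calder: Calder, 18–7.
Granton–Elsford: Granton 15–10.
Arden vs Calder: Calder wins 18–7.
Arden vs Elsford: Arden, 16–9.
Calder–Elsford: Calder 18–7.
Every city loses at least once (Brixley loses to Dunmore; Dunmore loses to Granton; Granton loses to Brixley; Arden loses to Brixley; Calder loses to Dunmore; Elsford loses to Brixley). The majority relation contains the cycle Brixley > Granton > Dunmore > Brixley, so there is no Condorcet winner.

none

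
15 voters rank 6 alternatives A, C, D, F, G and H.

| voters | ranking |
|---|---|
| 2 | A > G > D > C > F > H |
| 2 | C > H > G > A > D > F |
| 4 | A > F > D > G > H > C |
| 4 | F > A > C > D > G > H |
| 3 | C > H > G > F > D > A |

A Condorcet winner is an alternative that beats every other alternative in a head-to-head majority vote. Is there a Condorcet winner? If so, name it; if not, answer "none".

Pairwise majorities:
A–C: A 10–5.
A vs D: A, 12–3.
A vs F: A, 8–7.
A–G: A 10–5.
A vs H: A wins 10–5.
C–D: C 9–6.
C vs F: F wins 8–7.
C vs G: C, 9–6.
C vs H: C wins 11–4.
D vs F: F wins 11–4.
D vs G: D wins 8–7.
D–H: D 10–5.
F–G: F 8–7.
F–H: F 10–5.
G vs H: G wins 10–5.
A beats each of C, D, F, G, H — A is the Condorcet winner.

A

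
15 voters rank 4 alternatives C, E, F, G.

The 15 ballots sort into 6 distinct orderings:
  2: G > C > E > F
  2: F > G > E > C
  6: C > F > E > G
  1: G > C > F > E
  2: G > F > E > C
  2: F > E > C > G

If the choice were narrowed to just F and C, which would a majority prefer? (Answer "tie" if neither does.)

C

Ballots ranking F above C: 2 + 2 + 2 = 6.
Ballots ranking C above F: 15 − 6 = 9.
C wins the head-to-head 9–6.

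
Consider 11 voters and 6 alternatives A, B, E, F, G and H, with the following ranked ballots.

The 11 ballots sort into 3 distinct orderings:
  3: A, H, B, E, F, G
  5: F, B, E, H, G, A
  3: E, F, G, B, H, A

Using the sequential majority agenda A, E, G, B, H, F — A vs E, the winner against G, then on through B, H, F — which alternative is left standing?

F

Round 1: A vs E — 3–8, E advances.
Round 2: E vs G — 11–0, E advances.
Round 3: E vs B — 3–8, B advances.
Round 4: B vs H — 8–3, B advances.
Round 5: B vs F — 3–8, F advances.
F survives the agenda.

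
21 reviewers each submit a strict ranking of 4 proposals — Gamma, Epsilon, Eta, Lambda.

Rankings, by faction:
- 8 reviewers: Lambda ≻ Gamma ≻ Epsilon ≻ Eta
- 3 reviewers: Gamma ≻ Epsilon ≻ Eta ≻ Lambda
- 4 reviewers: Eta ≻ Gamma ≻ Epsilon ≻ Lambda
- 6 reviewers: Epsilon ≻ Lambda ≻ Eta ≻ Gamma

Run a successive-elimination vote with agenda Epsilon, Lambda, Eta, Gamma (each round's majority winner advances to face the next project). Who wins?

Gamma

Round 1: Epsilon vs Lambda — 13–8, Epsilon advances.
Round 2: Epsilon vs Eta — 17–4, Epsilon advances.
Round 3: Epsilon vs Gamma — 6–15, Gamma advances.
Gamma survives the agenda.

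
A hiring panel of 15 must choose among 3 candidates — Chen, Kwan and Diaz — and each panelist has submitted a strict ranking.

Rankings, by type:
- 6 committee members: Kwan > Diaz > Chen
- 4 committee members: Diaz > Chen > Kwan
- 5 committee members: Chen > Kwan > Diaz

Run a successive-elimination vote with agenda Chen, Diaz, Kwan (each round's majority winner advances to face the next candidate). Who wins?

Kwan

Round 1: Chen vs Diaz — 5–10, Diaz advances.
Round 2: Diaz vs Kwan — 4–11, Kwan advances.
The agenda winner is Kwan.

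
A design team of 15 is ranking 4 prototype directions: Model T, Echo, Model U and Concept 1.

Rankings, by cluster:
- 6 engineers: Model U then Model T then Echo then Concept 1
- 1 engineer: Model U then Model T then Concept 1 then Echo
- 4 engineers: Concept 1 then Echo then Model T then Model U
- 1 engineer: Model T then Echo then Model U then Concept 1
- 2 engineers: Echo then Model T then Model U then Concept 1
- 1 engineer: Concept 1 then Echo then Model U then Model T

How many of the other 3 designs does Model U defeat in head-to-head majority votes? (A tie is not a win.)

Model U against each rival (15 engineers):
Model U vs Model T: Model U is ranked higher on 6+1+1 = 8 ballots, Model T on 7. Model U wins 8–7.
Model U vs Echo: Model U is ranked higher on 6+1 = 7 ballots, Echo on 8. Echo wins 8–7.
Model U vs Concept 1: Model U, 10–5.
Model U beats Model T, Concept 1; loses to Echo — 2 pairwise wins.

2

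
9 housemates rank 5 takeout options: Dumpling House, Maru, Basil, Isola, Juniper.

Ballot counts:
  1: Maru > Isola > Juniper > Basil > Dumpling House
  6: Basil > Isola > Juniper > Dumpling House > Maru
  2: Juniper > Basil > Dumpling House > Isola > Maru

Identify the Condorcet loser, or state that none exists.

Head-to-head results (9 friends):
Dumpling House vs Maru: 6+2 = 8 for Dumpling House, 1 for Maru — Dumpling House by 8–1.
Dumpling House vs Basil: 0 to 9, Basil.
Dumpling House vs Isola: Isola, 7–2.
Dumpling House vs Juniper: Juniper, 9–0.
Maru vs Basil: Maru preferred on 1 ballot; Basil wins 8–1.
Maru vs Isola: 1 for Maru, 8 for Isola — Isola by 8–1.
Maru–Juniper: Juniper 8–1.
Basil–Isola: Basil 8–1.
Basil vs Juniper: Basil preferred on 6 ballots; Basil wins 6–3.
Isola vs Juniper: 1+6 = 7 for Isola, 2 for Juniper — Isola by 7–2.
Maru loses to every other restaurant — it is the Condorcet loser.

Maru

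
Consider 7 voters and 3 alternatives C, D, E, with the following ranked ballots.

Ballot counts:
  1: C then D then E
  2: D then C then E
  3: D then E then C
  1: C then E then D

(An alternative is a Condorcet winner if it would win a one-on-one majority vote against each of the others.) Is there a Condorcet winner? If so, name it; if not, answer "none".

D

Head-to-head results (7 voters):
C vs D: C is ranked higher on 1+1 = 2 ballots, D on 5. D wins 5–2.
C vs E: 4 to 3, C.
D vs E: 6 to 1, D.
D wins every pairwise contest, so D is the Condorcet winner.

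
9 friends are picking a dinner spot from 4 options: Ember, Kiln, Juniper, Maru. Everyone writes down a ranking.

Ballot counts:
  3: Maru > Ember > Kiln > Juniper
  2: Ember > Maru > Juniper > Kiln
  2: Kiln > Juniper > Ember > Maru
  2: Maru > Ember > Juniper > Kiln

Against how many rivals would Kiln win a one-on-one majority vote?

1

Kiln against each rival (9 friends):
Kiln vs Ember: Ember wins 7–2.
Kiln vs Juniper: Kiln is ranked higher on 3+2 = 5 ballots, Juniper on 4. Kiln wins 5–4.
Kiln vs Maru: Maru wins 7–2.
Kiln beats Juniper; loses to Ember, Maru — 1 pairwise win.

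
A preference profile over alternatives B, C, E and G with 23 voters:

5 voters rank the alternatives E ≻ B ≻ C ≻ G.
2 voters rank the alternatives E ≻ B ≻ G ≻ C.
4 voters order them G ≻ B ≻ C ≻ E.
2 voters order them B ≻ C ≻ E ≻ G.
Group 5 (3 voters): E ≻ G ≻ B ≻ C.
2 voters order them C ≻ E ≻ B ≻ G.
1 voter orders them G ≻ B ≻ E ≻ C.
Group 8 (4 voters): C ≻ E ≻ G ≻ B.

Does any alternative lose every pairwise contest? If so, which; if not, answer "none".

none

Pairwise majorities:
B–C: B 17–6.
B vs E: 4+2+1 = 7 for B, 16 for E — E by 16–7.
B vs G: G, 12–11.
C vs E: 4+2+2+4 = 12 for C, 11 for E — C by 12–11.
C vs G: C wins 13–10.
E vs G: E preferred on 5+2+2+3+2+4 = 18 ballots; E wins 18–5.
Each alternative has at least one pairwise win (B beats C; C beats E; E beats B; G beats B) — no Condorcet loser.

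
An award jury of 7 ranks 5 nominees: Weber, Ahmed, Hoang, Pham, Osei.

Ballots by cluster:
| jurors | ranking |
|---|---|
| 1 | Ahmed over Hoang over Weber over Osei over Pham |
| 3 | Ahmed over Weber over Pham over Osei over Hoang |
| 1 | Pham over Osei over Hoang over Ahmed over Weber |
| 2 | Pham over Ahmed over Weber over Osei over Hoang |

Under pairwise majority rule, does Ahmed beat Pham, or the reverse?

Ballots ranking Ahmed above Pham: 1 + 3 = 4.
Ballots ranking Pham above Ahmed: 7 − 4 = 3.
Ahmed wins the head-to-head 4–3.

Ahmed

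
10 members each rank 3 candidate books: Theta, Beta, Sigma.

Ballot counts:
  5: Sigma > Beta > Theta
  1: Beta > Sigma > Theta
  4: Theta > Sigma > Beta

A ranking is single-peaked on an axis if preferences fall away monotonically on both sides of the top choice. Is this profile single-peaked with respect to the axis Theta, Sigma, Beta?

Axis positions: Theta=1, Sigma=2, Beta=3.
Type 1 (peak Sigma at position 2): ranking walks positions 2-3-1, expanding outward from the peak — single-peaked.
Type 2 (peak Beta at position 3): ranking walks positions 3-2-1, expanding outward from the peak — single-peaked.
Type 3 (peak Theta at position 1): ranking walks positions 1-2-3, expanding outward from the peak — single-peaked.
Every ranking is single-peaked on this axis.

yes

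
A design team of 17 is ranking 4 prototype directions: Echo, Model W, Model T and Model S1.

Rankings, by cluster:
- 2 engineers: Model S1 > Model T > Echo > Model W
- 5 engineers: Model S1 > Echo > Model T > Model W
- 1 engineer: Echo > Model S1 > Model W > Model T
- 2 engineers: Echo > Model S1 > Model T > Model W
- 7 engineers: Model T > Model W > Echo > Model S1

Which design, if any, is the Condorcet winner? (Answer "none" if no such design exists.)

Check each pair by majority over 17 ballots:
Echo vs Model W: Echo wins 10–7.
Echo vs Model T: Model T, 9–8.
Echo vs Model S1: Echo wins 10–7.
Model W–Model T: Model T 16–1.
Model W vs Model S1: Model S1, 10–7.
Model T vs Model S1: Model S1 wins 10–7.
Each design drops at least one matchup (Echo loses to Model T; Model W loses to Echo; Model T loses to Model S1; Model S1 loses to Echo); the cycle Echo → Model S1 → Model T → Echo rules out a Condorcet winner.

none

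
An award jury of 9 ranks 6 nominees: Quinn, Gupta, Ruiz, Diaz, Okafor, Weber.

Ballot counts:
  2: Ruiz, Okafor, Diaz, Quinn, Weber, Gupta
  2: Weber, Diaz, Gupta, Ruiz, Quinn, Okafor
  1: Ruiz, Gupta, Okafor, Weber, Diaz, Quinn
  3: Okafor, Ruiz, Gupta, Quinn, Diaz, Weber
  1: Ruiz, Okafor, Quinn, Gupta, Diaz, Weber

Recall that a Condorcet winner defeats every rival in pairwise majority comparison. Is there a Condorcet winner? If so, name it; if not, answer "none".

Head-to-head results (9 jurors):
Quinn vs Gupta: Gupta wins 6–3.
Quinn vs Ruiz: Ruiz, 9–0.
Quinn vs Diaz: Diaz wins 5–4.
Quinn vs Okafor: Okafor wins 7–2.
Quinn–Weber: Quinn 6–3.
Gupta–Ruiz: Ruiz 7–2.
Gupta vs Diaz: Gupta, 5–4.
Gupta vs Okafor: Okafor wins 6–3.
Gupta–Weber: Gupta 5–4.
Ruiz–Diaz: Ruiz 7–2.
Ruiz vs Okafor: Ruiz, 6–3.
Ruiz vs Weber: Ruiz wins 7–2.
Diaz vs Okafor: Okafor wins 7–2.
Diaz vs Weber: Diaz wins 6–3.
Okafor–Weber: Okafor 7–2.
Ruiz wins every pairwise contest, so Ruiz is the Condorcet winner.

Ruiz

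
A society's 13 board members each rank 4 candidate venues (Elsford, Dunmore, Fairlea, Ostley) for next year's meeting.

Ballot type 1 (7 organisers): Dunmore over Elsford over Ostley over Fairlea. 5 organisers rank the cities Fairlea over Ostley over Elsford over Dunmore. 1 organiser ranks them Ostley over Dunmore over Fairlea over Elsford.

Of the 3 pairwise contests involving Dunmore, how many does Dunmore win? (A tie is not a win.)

Dunmore against each rival (13 organisers):
Dunmore vs Elsford: Dunmore wins 8–5.
Dunmore vs Fairlea: Dunmore preferred on 7+1 = 8 ballots; Dunmore wins 8–5.
Dunmore vs Ostley: Dunmore wins 7–6.
Dunmore beats Elsford, Fairlea, Ostley — 3 pairwise wins.

3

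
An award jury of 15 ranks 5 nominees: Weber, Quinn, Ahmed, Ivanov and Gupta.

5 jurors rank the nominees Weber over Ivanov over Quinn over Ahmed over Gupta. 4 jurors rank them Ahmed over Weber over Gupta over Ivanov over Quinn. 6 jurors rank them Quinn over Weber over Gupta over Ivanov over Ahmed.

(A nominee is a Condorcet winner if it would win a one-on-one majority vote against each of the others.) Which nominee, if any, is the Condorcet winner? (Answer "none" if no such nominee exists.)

Weber

Check each pair by majority over 15 ballots:
Weber vs Quinn: 9 to 6, Weber.
Weber vs Ahmed: Weber is ranked higher on 5+6 = 11 ballots, Ahmed on 4. Weber wins 11–4.
Weber vs Ivanov: 15 to 0, Weber.
Weber vs Gupta: 15 to 0, Weber.
Quinn vs Ahmed: 5+6 = 11 for Quinn, 4 for Ahmed — Quinn by 11–4.
Quinn vs Ivanov: 6 for Quinn, 9 for Ivanov — Ivanov by 9–6.
Quinn vs Gupta: Quinn preferred on 5+6 = 11 ballots; Quinn wins 11–4.
Ahmed vs Ivanov: 4 for Ahmed, 11 for Ivanov — Ivanov by 11–4.
Ahmed vs Gupta: 9 to 6, Ahmed.
Ivanov vs Gupta: 5 to 10, Gupta.
Only Weber has no losses; Weber is the Condorcet winner.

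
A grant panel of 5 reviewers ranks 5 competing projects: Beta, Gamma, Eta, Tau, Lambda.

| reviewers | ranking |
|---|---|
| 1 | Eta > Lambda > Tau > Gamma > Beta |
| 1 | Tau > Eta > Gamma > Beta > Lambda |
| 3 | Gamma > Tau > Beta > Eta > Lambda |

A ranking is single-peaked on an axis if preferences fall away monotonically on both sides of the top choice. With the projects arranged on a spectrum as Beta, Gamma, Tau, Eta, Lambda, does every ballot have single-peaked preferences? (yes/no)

Axis positions: Beta=1, Gamma=2, Tau=3, Eta=4, Lambda=5.
Group 1 (peak Eta at position 4): ranking walks positions 4-5-3-2-1, expanding outward from the peak — single-peaked.
Group 2 (peak Tau at position 3): ranking walks positions 3-4-2-1-5, expanding outward from the peak — single-peaked.
Group 3 (peak Gamma at position 2): ranking walks positions 2-3-1-4-5, expanding outward from the peak — single-peaked.
Every ranking is single-peaked on this axis.

yes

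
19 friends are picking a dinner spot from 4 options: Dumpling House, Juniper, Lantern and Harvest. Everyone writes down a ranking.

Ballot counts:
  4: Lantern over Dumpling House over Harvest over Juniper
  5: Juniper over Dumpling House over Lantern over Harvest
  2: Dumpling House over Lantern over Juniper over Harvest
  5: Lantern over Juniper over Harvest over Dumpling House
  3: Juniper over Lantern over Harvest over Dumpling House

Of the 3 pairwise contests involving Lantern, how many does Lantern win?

Lantern against each rival (19 friends):
Lantern vs Dumpling House: Lantern preferred on 4+5+3 = 12 ballots; Lantern wins 12–7.
Lantern vs Juniper: Lantern is ranked higher on 4+2+5 = 11 ballots, Juniper on 8. Lantern wins 11–8.
Lantern vs Harvest: 4+5+2+5+3 = 19 for Lantern, 0 for Harvest — Lantern by 19–0.
Lantern beats Dumpling House, Juniper, Harvest — 3 pairwise wins.

3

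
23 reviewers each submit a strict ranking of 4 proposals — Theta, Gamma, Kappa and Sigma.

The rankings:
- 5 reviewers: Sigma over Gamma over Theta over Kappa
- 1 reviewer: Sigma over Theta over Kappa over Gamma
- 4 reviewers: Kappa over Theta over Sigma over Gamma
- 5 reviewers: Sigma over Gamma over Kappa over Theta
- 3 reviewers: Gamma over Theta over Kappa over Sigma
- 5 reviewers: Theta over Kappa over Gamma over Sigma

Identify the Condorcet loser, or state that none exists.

Pairwise majorities:
Theta vs Gamma: Gamma wins 13–10.
Theta vs Kappa: 5+1+3+5 = 14 for Theta, 9 for Kappa — Theta by 14–9.
Theta vs Sigma: 4+3+5 = 12 for Theta, 11 for Sigma — Theta by 12–11.
Gamma vs Kappa: Gamma preferred on 5+5+3 = 13 ballots; Gamma wins 13–10.
Gamma–Sigma: Sigma 15–8.
Kappa vs Sigma: Kappa preferred on 4+3+5 = 12 ballots; Kappa wins 12–11.
Every project wins at least one matchup (Theta beats Kappa; Gamma beats Theta; Kappa beats Sigma; Sigma beats Gamma), so there is no Condorcet loser.

none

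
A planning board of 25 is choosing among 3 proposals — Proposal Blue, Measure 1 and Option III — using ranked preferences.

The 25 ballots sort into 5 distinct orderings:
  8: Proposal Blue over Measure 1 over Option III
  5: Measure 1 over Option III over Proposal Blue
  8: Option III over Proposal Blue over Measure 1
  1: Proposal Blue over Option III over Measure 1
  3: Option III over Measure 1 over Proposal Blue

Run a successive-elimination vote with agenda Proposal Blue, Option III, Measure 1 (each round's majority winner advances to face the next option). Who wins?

Round 1: Proposal Blue vs Option III — 9–16, Option III advances.
Round 2: Option III vs Measure 1 — 12–13, Measure 1 advances.
Measure 1 survives the agenda.

Measure 1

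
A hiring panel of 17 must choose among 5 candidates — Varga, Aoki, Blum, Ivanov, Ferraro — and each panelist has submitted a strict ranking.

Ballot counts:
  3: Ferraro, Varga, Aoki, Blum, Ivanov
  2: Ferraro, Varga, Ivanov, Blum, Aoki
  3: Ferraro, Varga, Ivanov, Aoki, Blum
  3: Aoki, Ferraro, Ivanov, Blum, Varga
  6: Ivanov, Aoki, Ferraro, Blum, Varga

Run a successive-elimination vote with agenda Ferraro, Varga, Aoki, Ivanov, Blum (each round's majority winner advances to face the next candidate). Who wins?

Round 1: Ferraro vs Varga — 17–0, Ferraro advances.
Round 2: Ferraro vs Aoki — 8–9, Aoki advances.
Round 3: Aoki vs Ivanov — 6–11, Ivanov advances.
Round 4: Ivanov vs Blum — 14–3, Ivanov advances.
The agenda winner is Ivanov.

Ivanov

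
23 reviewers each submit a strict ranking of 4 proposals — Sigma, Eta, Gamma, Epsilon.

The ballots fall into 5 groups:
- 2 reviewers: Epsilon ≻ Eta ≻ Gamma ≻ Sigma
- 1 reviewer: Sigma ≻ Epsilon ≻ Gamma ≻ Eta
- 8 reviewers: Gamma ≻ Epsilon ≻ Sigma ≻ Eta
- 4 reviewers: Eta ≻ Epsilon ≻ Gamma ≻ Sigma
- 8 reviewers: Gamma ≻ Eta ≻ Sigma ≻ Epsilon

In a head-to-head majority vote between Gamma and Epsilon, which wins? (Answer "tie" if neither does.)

Gamma

Ballots ranking Gamma above Epsilon: 8 + 8 = 16.
Ballots ranking Epsilon above Gamma: 23 − 16 = 7.
Gamma wins the head-to-head 16–7.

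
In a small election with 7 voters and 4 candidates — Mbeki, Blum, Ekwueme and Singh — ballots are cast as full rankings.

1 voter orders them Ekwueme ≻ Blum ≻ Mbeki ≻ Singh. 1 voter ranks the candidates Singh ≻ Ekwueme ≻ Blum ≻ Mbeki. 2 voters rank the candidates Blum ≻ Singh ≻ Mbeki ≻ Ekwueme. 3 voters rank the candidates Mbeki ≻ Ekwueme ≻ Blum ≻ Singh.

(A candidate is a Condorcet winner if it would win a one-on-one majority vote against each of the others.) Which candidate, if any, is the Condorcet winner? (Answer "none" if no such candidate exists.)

none

Check each pair by majority over 7 ballots:
Mbeki vs Blum: Blum, 4–3.
Mbeki vs Ekwueme: Mbeki wins 5–2.
Mbeki–Singh: Mbeki 4–3.
Blum vs Ekwueme: Ekwueme wins 5–2.
Blum vs Singh: Blum, 6–1.
Ekwueme vs Singh: Ekwueme wins 4–3.
No candidate is unbeaten: Mbeki loses to Blum; Blum loses to Ekwueme; Ekwueme loses to Mbeki; Singh loses to Mbeki. In particular Mbeki beats Ekwueme beats Blum beats Mbeki is a majority cycle — no Condorcet winner exists.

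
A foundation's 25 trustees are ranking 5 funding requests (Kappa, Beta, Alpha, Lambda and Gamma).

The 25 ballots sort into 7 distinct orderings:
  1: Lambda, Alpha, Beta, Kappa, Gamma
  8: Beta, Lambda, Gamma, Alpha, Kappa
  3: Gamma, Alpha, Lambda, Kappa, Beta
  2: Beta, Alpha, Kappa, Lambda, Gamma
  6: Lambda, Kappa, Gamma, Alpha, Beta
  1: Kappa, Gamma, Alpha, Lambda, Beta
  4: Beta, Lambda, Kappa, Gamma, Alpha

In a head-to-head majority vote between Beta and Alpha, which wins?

Beta

Ballots ranking Beta above Alpha: 8 + 2 + 4 = 14.
Ballots ranking Alpha above Beta: 25 − 14 = 11.
Beta wins the head-to-head 14–11.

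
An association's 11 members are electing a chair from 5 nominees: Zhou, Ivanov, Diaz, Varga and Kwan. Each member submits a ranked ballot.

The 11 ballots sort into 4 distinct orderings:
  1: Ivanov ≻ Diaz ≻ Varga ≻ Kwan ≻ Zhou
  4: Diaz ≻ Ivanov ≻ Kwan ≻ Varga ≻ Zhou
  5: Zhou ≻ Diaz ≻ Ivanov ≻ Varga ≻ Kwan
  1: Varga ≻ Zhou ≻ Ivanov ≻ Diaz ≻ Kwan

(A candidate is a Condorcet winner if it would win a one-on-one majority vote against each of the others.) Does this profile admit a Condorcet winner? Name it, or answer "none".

Check each pair by majority over 11 ballots:
Zhou vs Ivanov: 6 to 5, Zhou.
Zhou vs Diaz: 5+1 = 6 for Zhou, 5 for Diaz — Zhou by 6–5.
Zhou vs Varga: Zhou is ranked higher on 5 ballots, Varga on 6. Varga wins 6–5.
Zhou vs Kwan: Zhou preferred on 5+1 = 6 ballots; Zhou wins 6–5.
Ivanov vs Diaz: 1+1 = 2 for Ivanov, 9 for Diaz — Diaz by 9–2.
Ivanov vs Varga: 10 to 1, Ivanov.
Ivanov vs Kwan: 1+4+5+1 = 11 for Ivanov, 0 for Kwan — Ivanov by 11–0.
Diaz vs Varga: 1+4+5 = 10 for Diaz, 1 for Varga — Diaz by 10–1.
Diaz vs Kwan: 1+4+5+1 = 11 for Diaz, 0 for Kwan — Diaz by 11–0.
Varga vs Kwan: 1+5+1 = 7 for Varga, 4 for Kwan — Varga by 7–4.
Each candidate drops at least one matchup (Zhou loses to Varga; Ivanov loses to Zhou; Diaz loses to Zhou; Varga loses to Ivanov; Kwan loses to Zhou); the cycle Zhou > Ivanov > Varga > Zhou rules out a Condorcet winner.

none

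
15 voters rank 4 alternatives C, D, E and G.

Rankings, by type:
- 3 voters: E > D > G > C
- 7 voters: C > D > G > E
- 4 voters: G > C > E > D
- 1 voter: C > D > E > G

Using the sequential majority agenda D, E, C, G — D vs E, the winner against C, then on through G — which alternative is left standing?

Round 1: D vs E — 8–7, D advances.
Round 2: D vs C — 3–12, C advances.
Round 3: C vs G — 8–7, C advances.
The agenda winner is C.

C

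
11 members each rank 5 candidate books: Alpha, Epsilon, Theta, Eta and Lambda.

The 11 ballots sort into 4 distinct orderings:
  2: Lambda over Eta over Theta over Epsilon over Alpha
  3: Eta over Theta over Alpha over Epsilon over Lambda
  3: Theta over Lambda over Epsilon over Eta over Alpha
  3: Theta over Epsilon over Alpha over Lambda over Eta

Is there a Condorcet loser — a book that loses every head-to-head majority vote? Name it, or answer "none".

Pairwise majorities:
Alpha–Epsilon: Epsilon 8–3.
Alpha vs Theta: 0 to 11, Theta.
Alpha vs Eta: 3 to 8, Eta.
Alpha vs Lambda: 6 to 5, Alpha.
Epsilon vs Theta: Theta, 11–0.
Epsilon vs Eta: 3+3 = 6 for Epsilon, 5 for Eta — Epsilon by 6–5.
Epsilon–Lambda: Epsilon 6–5.
Theta vs Eta: Theta preferred on 3+3 = 6 ballots; Theta wins 6–5.
Theta vs Lambda: Theta, 9–2.
Eta–Lambda: Lambda 8–3.
Every book wins at least one matchup (Alpha beats Lambda; Epsilon beats Alpha; Theta beats Alpha; Eta beats Alpha; Lambda beats Eta), so there is no Condorcet loser.

none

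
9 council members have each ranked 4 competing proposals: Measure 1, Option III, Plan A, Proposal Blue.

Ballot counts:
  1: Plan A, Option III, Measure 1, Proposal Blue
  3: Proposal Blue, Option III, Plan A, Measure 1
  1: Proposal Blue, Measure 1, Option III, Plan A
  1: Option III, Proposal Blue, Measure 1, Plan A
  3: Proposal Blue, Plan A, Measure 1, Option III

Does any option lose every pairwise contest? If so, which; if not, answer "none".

Measure 1

Head-to-head results (9 council members):
Measure 1–Option III: Option III 5–4.
Measure 1 vs Plan A: Measure 1 preferred on 1+1 = 2 ballots; Plan A wins 7–2.
Measure 1 vs Proposal Blue: Measure 1 is ranked higher on 1 ballot, Proposal Blue on 8. Proposal Blue wins 8–1.
Option III vs Plan A: 5 to 4, Option III.
Option III vs Proposal Blue: 2 to 7, Proposal Blue.
Plan A vs Proposal Blue: Proposal Blue, 8–1.
Measure 1 is beaten in every head-to-head and is the Condorcet loser.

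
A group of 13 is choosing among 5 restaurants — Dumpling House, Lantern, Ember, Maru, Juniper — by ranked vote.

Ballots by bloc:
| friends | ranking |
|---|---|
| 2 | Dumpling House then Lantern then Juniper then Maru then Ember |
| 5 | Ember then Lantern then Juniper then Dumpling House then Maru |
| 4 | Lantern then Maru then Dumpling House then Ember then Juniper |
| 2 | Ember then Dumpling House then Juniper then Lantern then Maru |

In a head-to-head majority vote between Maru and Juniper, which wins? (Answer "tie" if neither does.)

Ballots ranking Maru above Juniper: 4.
Ballots ranking Juniper above Maru: 13 − 4 = 9.
Juniper wins the head-to-head 9–4.

Juniper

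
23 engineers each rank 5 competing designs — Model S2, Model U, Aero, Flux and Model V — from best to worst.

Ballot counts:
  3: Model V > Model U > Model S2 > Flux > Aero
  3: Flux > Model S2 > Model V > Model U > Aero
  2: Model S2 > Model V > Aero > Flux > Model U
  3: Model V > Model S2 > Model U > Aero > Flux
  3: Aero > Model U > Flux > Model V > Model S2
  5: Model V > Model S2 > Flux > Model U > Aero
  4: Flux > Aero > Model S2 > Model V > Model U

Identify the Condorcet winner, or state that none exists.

Model V

Pairwise majorities:
Model S2 vs Model U: Model S2 is ranked higher on 3+2+3+5+4 = 17 ballots, Model U on 6. Model S2 wins 17–6.
Model S2 vs Aero: Model S2 is ranked higher on 3+3+2+3+5 = 16 ballots, Aero on 7. Model S2 wins 16–7.
Model S2 vs Flux: 13 to 10, Model S2.
Model S2 vs Model V: Model S2 is ranked higher on 3+2+4 = 9 ballots, Model V on 14. Model V wins 14–9.
Model U vs Aero: Model U preferred on 3+3+3+5 = 14 ballots; Model U wins 14–9.
Model U vs Flux: Model U is ranked higher on 3+3+3 = 9 ballots, Flux on 14. Flux wins 14–9.
Model U vs Model V: 3 to 20, Model V.
Aero vs Flux: Aero is ranked higher on 2+3+3 = 8 ballots, Flux on 15. Flux wins 15–8.
Aero vs Model V: 3+4 = 7 for Aero, 16 for Model V — Model V by 16–7.
Flux vs Model V: 3+3+4 = 10 for Flux, 13 for Model V — Model V by 13–10.
Model V beats each of Model S2, Model U, Aero, Flux — Model V is the Condorcet winner.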